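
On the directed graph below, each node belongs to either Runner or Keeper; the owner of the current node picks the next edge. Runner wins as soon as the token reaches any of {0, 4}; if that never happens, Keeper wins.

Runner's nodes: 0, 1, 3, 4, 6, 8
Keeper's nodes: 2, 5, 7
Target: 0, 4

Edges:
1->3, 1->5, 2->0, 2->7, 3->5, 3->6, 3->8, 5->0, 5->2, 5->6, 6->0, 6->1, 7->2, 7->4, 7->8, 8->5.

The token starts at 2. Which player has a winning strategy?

A0 = {0, 4}
A1: add {6} — 6 (Runner) has 6→0.
A2: add {3} — 3 (Runner) has 3→6.
A3: add {1} — 1 (Runner) has 1→3.
A4 = A3; e.g. 2 (Keeper) can still go to 7. Fixed point.
2 never enters the attractor, so Keeper can avoid the target forever.

Keeper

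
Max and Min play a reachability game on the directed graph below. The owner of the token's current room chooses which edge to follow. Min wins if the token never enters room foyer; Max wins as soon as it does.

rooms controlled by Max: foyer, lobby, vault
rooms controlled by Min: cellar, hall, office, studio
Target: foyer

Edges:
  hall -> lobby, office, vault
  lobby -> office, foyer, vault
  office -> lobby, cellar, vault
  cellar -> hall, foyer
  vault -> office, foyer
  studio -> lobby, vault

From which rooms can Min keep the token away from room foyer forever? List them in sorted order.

A0 = {foyer}
A1: add {lobby, vault} — lobby (Max) has lobby→foyer; vault (Max) has vault→foyer.
A2: add {studio} — studio (Min): all of {lobby, vault} already in.
A3 = A2; e.g. hall (Min) can still go to office. Fixed point.
Max's attractor = {foyer, lobby, studio, vault}; Min avoids the target exactly from the complement.

cellar, hall, office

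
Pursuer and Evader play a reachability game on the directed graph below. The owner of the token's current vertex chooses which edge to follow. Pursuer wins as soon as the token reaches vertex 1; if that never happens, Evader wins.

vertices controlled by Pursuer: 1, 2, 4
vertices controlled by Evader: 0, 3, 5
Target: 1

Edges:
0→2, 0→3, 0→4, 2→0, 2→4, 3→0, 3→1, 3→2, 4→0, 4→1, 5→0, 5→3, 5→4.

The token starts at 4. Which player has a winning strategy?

A0 = {1}
A1: add {4} — 4 (Pursuer) has 4→1.
4 ∈ A1, so Pursuer can force the target.

Pursuer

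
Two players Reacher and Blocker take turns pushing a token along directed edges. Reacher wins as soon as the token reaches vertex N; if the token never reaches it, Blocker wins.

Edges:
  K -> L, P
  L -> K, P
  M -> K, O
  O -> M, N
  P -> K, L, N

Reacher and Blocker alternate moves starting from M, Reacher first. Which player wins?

Track states (vertex, player-to-move).
A0 = {(N,Reacher), (N,Blocker)}
A1: add {(O,Reacher), (P,Reacher)}.
A2 = A1; e.g. (K,Reacher) stays out. (M,Reacher) never enters ⇒ Blocker avoids the target.

Blocker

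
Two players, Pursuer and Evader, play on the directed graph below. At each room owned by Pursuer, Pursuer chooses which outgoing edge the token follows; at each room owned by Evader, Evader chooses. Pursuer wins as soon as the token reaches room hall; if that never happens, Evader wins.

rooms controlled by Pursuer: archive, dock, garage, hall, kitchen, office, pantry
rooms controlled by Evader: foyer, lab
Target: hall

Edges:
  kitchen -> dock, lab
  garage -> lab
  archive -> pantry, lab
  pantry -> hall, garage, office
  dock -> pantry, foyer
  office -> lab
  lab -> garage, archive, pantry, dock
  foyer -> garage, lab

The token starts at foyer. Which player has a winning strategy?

A0 = {hall}
A1: add {pantry} — pantry (Pursuer) has pantry→hall.
A2: add {archive, dock} — archive (Pursuer) has archive→pantry; dock (Pursuer) has dock→pantry.
A3: add {kitchen} — kitchen (Pursuer) has kitchen→dock.
A4 = A3; e.g. garage (Pursuer) has no edge into A3. Fixed point.
foyer never enters the attractor, so Evader can avoid the target forever.

Evader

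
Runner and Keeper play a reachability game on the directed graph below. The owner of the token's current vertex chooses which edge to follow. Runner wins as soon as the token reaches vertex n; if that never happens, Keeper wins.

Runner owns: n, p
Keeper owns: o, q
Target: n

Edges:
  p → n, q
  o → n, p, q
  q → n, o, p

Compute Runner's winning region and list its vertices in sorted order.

n, p

A0 = {n}
A1: add {p} — p (Runner) has p→n.
A2 = A1; e.g. o (Keeper) can still go to q. Fixed point.
Runner's winning region = {n, p}.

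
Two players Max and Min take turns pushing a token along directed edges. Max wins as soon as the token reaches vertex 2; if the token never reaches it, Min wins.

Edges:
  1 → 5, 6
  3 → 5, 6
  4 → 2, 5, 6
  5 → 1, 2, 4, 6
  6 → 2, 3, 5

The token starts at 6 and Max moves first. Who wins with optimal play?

Track states (vertex, player-to-move).
A0 = {(2,Max), (2,Min)}
A1: add {(4,Max), (5,Max), (6,Max)}.
(6,Max) ∈ A1 ⇒ Max forces the target.

Max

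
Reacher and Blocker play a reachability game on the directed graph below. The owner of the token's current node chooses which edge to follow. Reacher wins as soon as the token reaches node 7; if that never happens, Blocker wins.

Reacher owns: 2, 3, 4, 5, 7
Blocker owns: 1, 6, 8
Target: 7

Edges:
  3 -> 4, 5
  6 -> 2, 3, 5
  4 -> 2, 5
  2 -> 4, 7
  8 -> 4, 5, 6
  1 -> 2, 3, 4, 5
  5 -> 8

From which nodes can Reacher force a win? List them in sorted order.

2, 3, 4, 7

A0 = {7}
A1: add {2} — 2 (Reacher) has 2→7.
A2: add {4} — 4 (Reacher) has 4→2.
A3: add {3} — 3 (Reacher) has 3→4.
A4 = A3; e.g. 1 (Blocker) can still go to 5. Fixed point.
Reacher's winning region = {2, 3, 4, 7}.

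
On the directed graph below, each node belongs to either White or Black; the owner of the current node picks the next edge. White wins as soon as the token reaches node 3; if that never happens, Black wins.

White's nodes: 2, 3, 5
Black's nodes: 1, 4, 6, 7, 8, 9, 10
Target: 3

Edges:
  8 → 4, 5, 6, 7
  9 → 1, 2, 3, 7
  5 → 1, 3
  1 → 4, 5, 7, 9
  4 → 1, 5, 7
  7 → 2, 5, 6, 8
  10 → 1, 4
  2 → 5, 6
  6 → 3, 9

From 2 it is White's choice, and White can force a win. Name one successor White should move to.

A0 = {3}
A1: add {5} — 5 (White) has 5→3.
A2: add {2} — 2 (White) has 2→5.
A3 = A2; e.g. 1 (Black) can still go to 4. Fixed point.
From 2, successor 5 is in the attractor (rank 1); the other successor 6 is not.

5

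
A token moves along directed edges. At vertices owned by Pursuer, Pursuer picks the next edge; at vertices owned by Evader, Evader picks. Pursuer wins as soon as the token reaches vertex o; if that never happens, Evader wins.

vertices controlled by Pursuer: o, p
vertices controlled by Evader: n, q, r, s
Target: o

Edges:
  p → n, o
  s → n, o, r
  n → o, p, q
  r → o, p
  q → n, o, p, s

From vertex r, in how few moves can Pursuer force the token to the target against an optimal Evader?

A0 = {o}
A1: add {p} — p (Pursuer) has p→o.
A2: add {r} — r (Evader): all of {o, p} already in.
A3 = A2; e.g. n (Evader) can still go to q. Fixed point.
r enters the attractor at level 2, so Pursuer can force the target in 2 moves from there.

2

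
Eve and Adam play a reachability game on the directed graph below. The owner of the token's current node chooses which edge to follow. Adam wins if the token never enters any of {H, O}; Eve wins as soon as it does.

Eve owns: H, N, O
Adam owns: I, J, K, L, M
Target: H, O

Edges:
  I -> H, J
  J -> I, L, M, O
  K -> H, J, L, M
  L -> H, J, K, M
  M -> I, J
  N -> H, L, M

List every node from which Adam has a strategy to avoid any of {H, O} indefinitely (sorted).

A0 = {H, O}
A1: add {N} — N (Eve) has N→H.
A2 = A1; e.g. I (Adam) can still go to J. Fixed point.
Eve's attractor = {H, N, O}; Adam avoids the target exactly from the complement.

I, J, K, L, M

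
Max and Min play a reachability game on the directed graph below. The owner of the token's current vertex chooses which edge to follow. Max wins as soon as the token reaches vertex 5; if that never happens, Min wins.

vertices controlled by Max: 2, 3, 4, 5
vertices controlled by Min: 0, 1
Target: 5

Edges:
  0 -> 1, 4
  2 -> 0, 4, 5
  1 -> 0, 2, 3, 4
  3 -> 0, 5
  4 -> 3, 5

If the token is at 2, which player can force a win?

Max

A0 = {5}
A1: add {2, 3, 4} — 2 (Max) has 2→5; 3 (Max) has 3→5; 4 (Max) has 4→5.
A2 = A1; e.g. 0 (Min) can still go to 1. Fixed point.
2 ∈ A1, so Max can force the target.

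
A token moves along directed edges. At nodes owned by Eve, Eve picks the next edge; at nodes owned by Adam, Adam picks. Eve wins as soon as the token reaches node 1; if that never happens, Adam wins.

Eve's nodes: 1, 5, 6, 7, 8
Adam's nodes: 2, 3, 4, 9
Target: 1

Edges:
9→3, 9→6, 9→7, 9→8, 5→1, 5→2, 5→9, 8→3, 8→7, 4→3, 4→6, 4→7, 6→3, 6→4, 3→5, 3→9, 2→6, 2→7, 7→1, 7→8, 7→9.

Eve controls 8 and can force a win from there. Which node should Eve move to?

A0 = {1}
A1: add {5, 7} — 5 (Eve) has 5→1; 7 (Eve) has 7→1.
A2: add {8} — 8 (Eve) has 8→7.
A3 = A2; e.g. 2 (Adam) can still go to 6. Fixed point.
From 8, successor 7 is in the attractor (rank 1); the other successor 3 is not.

7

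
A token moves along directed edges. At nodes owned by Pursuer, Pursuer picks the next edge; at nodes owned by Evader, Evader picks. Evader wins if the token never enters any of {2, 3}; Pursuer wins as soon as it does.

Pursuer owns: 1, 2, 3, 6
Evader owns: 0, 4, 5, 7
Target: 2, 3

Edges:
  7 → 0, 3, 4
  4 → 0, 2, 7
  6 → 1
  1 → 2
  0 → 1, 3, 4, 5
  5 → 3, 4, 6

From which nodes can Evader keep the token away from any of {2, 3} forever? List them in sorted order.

0, 4, 5, 7

A0 = {2, 3}
A1: add {1} — 1 (Pursuer) has 1→2.
A2: add {6} — 6 (Pursuer) has 6→1.
A3 = A2; e.g. 0 (Evader) can still go to 4. Fixed point.
Pursuer's attractor = {1, 2, 3, 6}; Evader avoids the target exactly from the complement.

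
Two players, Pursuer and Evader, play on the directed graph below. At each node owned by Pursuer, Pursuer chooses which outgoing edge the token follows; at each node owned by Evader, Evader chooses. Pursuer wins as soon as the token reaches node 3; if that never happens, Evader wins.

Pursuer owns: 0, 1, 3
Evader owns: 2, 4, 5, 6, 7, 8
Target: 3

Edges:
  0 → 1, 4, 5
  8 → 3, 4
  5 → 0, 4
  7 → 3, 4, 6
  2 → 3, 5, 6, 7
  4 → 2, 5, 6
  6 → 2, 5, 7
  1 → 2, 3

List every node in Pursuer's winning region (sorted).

A0 = {3}
A1: add {1} — 1 (Pursuer) has 1→3.
A2: add {0} — 0 (Pursuer) has 0→1.
A3 = A2; e.g. 2 (Evader) can still go to 5. Fixed point.
Pursuer's winning region = {0, 1, 3}.

0, 1, 3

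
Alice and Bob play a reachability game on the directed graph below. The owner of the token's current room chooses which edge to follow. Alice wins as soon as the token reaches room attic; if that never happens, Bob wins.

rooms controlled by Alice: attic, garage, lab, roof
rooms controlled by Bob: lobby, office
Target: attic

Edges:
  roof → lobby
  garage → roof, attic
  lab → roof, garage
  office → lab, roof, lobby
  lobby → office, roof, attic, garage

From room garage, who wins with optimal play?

A0 = {attic}
A1: add {garage} — garage (Alice) has garage→attic.
garage ∈ A1, so Alice can force the target.

Alice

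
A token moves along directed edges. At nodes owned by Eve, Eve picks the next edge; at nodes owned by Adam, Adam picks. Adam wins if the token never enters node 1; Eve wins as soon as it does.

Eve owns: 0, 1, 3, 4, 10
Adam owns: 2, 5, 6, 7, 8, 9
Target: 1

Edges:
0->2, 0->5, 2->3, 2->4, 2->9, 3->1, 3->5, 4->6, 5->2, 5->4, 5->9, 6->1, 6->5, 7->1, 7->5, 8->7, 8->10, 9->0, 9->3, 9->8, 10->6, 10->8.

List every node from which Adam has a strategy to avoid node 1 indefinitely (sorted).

A0 = {1}
A1: add {3} — 3 (Eve) has 3→1.
A2 = A1; e.g. 0 (Eve) has no edge into A1. Fixed point.
Eve's attractor = {1, 3}; Adam avoids the target exactly from the complement.

0, 2, 4, 5, 6, 7, 8, 9, 10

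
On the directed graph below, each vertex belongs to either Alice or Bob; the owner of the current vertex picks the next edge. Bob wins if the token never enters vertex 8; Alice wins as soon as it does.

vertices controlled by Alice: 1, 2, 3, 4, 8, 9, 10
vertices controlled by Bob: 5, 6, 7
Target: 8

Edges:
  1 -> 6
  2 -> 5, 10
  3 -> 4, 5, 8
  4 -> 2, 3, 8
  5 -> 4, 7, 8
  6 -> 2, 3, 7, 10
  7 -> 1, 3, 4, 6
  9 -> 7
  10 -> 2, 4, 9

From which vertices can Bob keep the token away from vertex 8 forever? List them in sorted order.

A0 = {8}
A1: add {3, 4} — 3 (Alice) has 3→8; 4 (Alice) has 4→8.
A2: add {10} — 10 (Alice) has 10→4.
A3: add {2} — 2 (Alice) has 2→10.
A4 = A3; e.g. 1 (Alice) has no edge into A3. Fixed point.
Alice's attractor = {2, 3, 4, 8, 10}; Bob avoids the target exactly from the complement.

1, 5, 6, 7, 9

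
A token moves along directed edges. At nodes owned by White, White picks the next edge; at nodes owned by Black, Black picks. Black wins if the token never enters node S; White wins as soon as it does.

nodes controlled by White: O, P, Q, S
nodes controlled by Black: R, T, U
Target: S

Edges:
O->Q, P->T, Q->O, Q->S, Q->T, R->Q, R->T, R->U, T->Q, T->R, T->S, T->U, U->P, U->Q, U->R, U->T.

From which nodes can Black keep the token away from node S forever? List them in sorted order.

A0 = {S}
A1: add {Q} — Q (White) has Q→S.
A2: add {O} — O (White) has O→Q.
A3 = A2; e.g. P (White) has no edge into A2. Fixed point.
White's attractor = {O, Q, S}; Black avoids the target exactly from the complement.

P, R, T, U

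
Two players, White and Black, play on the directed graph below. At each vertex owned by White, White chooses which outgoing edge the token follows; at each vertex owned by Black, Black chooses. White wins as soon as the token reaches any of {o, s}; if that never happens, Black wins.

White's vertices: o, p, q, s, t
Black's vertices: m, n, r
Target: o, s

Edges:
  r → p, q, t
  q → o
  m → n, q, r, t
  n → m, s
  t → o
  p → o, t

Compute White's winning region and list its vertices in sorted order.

o, p, q, r, s, t

A0 = {o, s}
A1: add {p, q, t} — p (White) has p→o; q (White) has q→o; t (White) has t→o.
A2: add {r} — r (Black): all of {p, q, t} already in.
A3 = A2; e.g. m (Black) can still go to n. Fixed point.
White's winning region = {o, p, q, r, s, t}.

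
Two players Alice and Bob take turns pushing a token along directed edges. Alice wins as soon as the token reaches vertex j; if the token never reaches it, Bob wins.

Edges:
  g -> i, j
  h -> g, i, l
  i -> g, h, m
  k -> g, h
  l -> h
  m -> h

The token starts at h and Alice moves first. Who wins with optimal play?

Track states (vertex, player-to-move).
A0 = {(j,Alice), (j,Bob)}
A1: add {(g,Alice)}.
A2 = A1; e.g. (g,Bob) stays out. (h,Alice) never enters ⇒ Bob avoids the target.

Bob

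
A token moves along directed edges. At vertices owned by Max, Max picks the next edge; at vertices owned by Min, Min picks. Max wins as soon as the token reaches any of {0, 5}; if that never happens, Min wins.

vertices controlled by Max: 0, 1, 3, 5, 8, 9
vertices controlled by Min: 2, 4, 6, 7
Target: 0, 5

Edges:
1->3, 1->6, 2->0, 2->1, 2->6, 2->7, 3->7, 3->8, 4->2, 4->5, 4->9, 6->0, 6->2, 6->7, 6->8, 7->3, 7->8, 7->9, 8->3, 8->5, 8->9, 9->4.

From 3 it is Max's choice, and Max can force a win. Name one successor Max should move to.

A0 = {0, 5}
A1: add {8} — 8 (Max) has 8→5.
A2: add {3} — 3 (Max) has 3→8.
A3: add {1} — 1 (Max) has 1→3.
A4 = A3; e.g. 2 (Min) can still go to 6. Fixed point.
From 3, successor 8 is in the attractor (rank 1); the other successor 7 is not.

8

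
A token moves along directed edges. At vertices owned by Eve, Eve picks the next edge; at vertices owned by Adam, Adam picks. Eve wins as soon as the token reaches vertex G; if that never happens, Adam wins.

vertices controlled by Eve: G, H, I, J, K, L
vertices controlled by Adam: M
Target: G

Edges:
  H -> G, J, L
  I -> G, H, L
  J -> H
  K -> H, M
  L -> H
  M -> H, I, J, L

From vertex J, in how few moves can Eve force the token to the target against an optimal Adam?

A0 = {G}
A1: add {H, I} — H (Eve) has H→G; I (Eve) has I→G.
A2: add {J, K, L} — J (Eve) has J→H; K (Eve) has K→H; L (Eve) has L→H.
J enters the attractor at level 2, so Eve can force the target in 2 moves from there.

2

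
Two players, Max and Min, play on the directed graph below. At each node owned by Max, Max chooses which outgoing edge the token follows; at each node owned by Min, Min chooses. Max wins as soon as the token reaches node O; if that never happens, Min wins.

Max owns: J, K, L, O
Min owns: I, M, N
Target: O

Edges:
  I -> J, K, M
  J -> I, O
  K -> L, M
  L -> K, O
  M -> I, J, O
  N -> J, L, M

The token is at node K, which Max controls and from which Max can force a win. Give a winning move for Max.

A0 = {O}
A1: add {J, L} — J (Max) has J→O; L (Max) has L→O.
A2: add {K} — K (Max) has K→L.
A3 = A2; e.g. I (Min) can still go to M. Fixed point.
From K, successor L is in the attractor (rank 1); the other successor M is not.

L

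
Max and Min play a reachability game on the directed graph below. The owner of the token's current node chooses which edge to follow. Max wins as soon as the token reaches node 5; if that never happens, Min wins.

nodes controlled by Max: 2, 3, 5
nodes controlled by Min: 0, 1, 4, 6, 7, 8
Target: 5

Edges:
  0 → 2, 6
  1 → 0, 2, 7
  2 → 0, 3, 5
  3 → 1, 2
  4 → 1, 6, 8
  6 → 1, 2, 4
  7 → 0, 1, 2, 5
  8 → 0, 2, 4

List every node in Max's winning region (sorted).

A0 = {5}
A1: add {2} — 2 (Max) has 2→5.
A2: add {3} — 3 (Max) has 3→2.
A3 = A2; e.g. 0 (Min) can still go to 6. Fixed point.
Max's winning region = {2, 3, 5}.

2, 3, 5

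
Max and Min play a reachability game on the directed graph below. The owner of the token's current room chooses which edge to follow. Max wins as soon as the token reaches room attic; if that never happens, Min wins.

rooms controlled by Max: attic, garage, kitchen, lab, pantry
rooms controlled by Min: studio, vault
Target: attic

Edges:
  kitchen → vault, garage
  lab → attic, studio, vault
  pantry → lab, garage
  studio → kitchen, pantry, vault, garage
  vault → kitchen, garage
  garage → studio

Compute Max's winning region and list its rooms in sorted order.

A0 = {attic}
A1: add {lab} — lab (Max) has lab→attic.
A2: add {pantry} — pantry (Max) has pantry→lab.
A3 = A2; e.g. kitchen (Max) has no edge into A2. Fixed point.
Max's winning region = {attic, lab, pantry}.

attic, lab, pantry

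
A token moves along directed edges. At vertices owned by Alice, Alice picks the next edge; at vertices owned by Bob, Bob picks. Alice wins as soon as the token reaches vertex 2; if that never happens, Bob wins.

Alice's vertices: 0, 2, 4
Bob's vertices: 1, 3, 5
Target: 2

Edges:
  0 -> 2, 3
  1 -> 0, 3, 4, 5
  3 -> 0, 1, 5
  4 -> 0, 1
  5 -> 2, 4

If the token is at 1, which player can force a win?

Bob

A0 = {2}
A1: add {0} — 0 (Alice) has 0→2.
A2: add {4} — 4 (Alice) has 4→0.
A3: add {5} — 5 (Bob): all of {2, 4} already in.
A4 = A3; e.g. 1 (Bob) can still go to 3. Fixed point.
1 never enters the attractor, so Bob can avoid the target forever.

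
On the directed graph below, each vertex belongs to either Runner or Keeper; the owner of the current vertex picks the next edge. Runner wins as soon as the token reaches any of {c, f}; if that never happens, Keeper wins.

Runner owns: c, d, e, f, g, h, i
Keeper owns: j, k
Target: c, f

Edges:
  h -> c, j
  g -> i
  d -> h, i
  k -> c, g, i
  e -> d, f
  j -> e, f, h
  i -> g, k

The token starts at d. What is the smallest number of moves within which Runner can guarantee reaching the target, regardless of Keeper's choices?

A0 = {c, f}
A1: add {e, h} — e (Runner) has e→f; h (Runner) has h→c.
A2: add {d, j} — d (Runner) has d→h; j (Keeper): all of {e, f, h} already in.
A3 = A2; e.g. g (Runner) has no edge into A2. Fixed point.
d enters the attractor at level 2, so Runner can force the target in 2 moves from there.

2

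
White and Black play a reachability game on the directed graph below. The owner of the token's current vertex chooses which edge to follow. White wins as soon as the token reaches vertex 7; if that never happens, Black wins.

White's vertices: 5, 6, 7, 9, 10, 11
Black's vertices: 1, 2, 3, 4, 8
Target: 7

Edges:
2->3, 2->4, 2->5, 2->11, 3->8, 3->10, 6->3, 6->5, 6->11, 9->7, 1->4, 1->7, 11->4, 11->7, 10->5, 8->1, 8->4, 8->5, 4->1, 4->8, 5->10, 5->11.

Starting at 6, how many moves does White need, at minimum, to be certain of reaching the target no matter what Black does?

2

A0 = {7}
A1: add {9, 11} — 9 (White) has 9→7; 11 (White) has 11→7.
A2: add {5, 6} — 5 (White) has 5→11; 6 (White) has 6→11.
6 enters the attractor at level 2, so White can force the target in 2 moves from there.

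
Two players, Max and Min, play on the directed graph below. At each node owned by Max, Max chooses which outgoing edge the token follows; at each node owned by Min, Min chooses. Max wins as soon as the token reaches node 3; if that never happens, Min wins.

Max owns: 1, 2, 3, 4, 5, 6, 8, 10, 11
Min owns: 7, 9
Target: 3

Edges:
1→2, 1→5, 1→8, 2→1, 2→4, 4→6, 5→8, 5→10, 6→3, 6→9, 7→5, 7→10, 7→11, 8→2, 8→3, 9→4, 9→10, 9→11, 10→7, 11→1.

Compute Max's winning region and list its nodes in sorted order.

A0 = {3}
A1: add {6, 8} — 6 (Max) has 6→3; 8 (Max) has 8→3.
A2: add {1, 4, 5} — 1 (Max) has 1→8; 4 (Max) has 4→6; 5 (Max) has 5→8.
A3: add {2, 11} — 2 (Max) has 2→1; 11 (Max) has 11→1.
A4 = A3; e.g. 7 (Min) can still go to 10. Fixed point.
Max's winning region = {1, 2, 3, 4, 5, 6, 8, 11}.

1, 2, 3, 4, 5, 6, 8, 11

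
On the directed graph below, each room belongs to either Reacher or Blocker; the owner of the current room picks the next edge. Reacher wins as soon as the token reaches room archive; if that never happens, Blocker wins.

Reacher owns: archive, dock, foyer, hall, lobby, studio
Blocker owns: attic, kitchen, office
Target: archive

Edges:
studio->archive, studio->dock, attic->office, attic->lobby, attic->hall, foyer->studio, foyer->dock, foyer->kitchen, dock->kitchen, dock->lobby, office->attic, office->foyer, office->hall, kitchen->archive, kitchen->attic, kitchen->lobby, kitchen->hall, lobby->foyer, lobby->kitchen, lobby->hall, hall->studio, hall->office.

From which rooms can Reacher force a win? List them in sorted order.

archive, dock, foyer, hall, lobby, studio

A0 = {archive}
A1: add {studio} — studio (Reacher) has studio→archive.
A2: add {foyer, hall} — foyer (Reacher) has foyer→studio; hall (Reacher) has hall→studio.
A3: add {lobby} — lobby (Reacher) has lobby→foyer.
A4: add {dock} — dock (Reacher) has dock→lobby.
A5 = A4; e.g. attic (Blocker) can still go to office. Fixed point.
Reacher's winning region = {archive, dock, foyer, hall, lobby, studio}.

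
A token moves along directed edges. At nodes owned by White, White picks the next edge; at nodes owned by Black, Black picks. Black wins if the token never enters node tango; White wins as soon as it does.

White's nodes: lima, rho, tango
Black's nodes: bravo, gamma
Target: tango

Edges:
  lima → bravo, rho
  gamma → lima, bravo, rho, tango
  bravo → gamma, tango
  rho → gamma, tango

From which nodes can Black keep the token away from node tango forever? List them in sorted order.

bravo, gamma

A0 = {tango}
A1: add {rho} — rho (White) has rho→tango.
A2: add {lima} — lima (White) has lima→rho.
A3 = A2; e.g. gamma (Black) can still go to bravo. Fixed point.
White's attractor = {lima, rho, tango}; Black avoids the target exactly from the complement.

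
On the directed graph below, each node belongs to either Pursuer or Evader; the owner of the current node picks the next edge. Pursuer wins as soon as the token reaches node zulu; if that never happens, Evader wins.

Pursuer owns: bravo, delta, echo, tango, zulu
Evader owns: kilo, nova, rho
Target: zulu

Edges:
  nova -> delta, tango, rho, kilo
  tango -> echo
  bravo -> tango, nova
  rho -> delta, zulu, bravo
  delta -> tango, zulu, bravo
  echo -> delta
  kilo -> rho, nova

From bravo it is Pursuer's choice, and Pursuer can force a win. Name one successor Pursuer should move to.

A0 = {zulu}
A1: add {delta} — delta (Pursuer) has delta→zulu.
A2: add {echo} — echo (Pursuer) has echo→delta.
A3: add {tango} — tango (Pursuer) has tango→echo.
A4: add {bravo} — bravo (Pursuer) has bravo→tango.
A5: add {rho} — rho (Evader): all of {delta, zulu, bravo} already in.
A6 = A5; e.g. kilo (Evader) can still go to nova. Fixed point.
From bravo, successor tango is in the attractor (rank 3); the other successor nova is not.

tango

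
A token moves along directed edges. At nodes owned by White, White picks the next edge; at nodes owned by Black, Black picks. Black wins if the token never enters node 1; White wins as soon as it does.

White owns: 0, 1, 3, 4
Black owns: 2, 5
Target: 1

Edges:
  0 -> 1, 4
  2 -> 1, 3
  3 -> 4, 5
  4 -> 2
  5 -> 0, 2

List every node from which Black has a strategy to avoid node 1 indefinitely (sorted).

A0 = {1}
A1: add {0} — 0 (White) has 0→1.
A2 = A1; e.g. 2 (Black) can still go to 3. Fixed point.
White's attractor = {0, 1}; Black avoids the target exactly from the complement.

2, 3, 4, 5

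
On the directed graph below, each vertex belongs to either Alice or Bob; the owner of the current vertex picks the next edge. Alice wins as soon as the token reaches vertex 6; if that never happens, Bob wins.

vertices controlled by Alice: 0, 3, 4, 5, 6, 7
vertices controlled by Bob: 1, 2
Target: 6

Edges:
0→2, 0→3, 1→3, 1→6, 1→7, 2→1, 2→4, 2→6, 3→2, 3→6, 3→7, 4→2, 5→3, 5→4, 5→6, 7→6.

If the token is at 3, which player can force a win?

Alice

A0 = {6}
A1: add {3, 5, 7} — 3 (Alice) has 3→6; 5 (Alice) has 5→6; 7 (Alice) has 7→6.
3 ∈ A1, so Alice can force the target.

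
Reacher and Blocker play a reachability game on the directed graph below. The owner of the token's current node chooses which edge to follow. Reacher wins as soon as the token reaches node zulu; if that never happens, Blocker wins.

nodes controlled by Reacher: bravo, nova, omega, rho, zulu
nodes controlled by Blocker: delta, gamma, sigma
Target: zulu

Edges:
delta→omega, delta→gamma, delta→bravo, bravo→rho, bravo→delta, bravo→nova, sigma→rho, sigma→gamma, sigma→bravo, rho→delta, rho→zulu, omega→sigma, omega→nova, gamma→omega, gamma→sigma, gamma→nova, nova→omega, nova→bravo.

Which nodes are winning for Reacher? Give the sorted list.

A0 = {zulu}
A1: add {rho} — rho (Reacher) has rho→zulu.
A2: add {bravo} — bravo (Reacher) has bravo→rho.
A3: add {nova} — nova (Reacher) has nova→bravo.
A4: add {omega} — omega (Reacher) has omega→nova.
A5 = A4; e.g. sigma (Blocker) can still go to gamma. Fixed point.
Reacher's winning region = {bravo, nova, omega, rho, zulu}.

bravo, nova, omega, rho, zulu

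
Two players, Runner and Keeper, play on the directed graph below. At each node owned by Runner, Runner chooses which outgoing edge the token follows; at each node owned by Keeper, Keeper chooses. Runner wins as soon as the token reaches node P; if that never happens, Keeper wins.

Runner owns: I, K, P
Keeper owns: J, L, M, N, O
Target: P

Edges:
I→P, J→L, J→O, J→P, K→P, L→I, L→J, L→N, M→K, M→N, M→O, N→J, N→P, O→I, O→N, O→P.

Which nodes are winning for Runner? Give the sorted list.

A0 = {P}
A1: add {I, K} — I (Runner) has I→P; K (Runner) has K→P.
A2 = A1; e.g. J (Keeper) can still go to L. Fixed point.
Runner's winning region = {I, K, P}.

I, K, P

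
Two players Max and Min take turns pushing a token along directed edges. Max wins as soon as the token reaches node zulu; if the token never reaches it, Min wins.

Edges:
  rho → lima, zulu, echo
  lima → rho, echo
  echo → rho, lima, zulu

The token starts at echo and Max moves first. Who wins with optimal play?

Max

Track states (vertex, player-to-move).
A0 = {(zulu,Max), (zulu,Min)}
A1: add {(rho,Max), (echo,Max)}.
(echo,Max) ∈ A1 ⇒ Max forces the target.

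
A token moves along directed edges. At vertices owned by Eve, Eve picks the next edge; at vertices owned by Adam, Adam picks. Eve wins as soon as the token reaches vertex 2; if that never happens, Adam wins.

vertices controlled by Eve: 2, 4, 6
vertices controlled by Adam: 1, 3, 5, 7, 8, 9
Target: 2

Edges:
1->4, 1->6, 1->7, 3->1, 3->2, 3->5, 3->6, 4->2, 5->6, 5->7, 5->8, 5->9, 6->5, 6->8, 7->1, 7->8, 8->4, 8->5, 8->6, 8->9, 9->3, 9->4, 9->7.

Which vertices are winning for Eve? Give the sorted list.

A0 = {2}
A1: add {4} — 4 (Eve) has 4→2.
A2 = A1; e.g. 1 (Adam) can still go to 6. Fixed point.
Eve's winning region = {2, 4}.

2, 4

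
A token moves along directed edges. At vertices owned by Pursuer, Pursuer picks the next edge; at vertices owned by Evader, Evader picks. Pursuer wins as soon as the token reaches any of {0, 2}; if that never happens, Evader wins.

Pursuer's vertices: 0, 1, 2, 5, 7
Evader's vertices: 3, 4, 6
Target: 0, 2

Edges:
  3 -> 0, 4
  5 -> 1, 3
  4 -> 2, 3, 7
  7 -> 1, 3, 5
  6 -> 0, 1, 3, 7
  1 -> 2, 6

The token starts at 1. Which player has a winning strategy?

Pursuer

A0 = {0, 2}
A1: add {1} — 1 (Pursuer) has 1→2.
1 ∈ A1, so Pursuer can force the target.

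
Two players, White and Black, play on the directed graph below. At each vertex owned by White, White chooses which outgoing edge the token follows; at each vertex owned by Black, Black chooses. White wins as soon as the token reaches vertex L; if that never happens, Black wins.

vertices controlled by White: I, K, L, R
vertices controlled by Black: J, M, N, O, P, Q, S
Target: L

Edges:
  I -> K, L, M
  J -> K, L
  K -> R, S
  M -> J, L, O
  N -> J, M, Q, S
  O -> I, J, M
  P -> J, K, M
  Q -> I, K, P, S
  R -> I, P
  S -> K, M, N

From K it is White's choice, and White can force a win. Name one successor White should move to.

A0 = {L}
A1: add {I} — I (White) has I→L.
A2: add {R} — R (White) has R→I.
A3: add {K} — K (White) has K→R.
A4: add {J} — J (Black): all of {K, L} already in.
A5 = A4; e.g. M (Black) can still go to O. Fixed point.
From K, successor R is in the attractor (rank 2); the other successor S is not.

R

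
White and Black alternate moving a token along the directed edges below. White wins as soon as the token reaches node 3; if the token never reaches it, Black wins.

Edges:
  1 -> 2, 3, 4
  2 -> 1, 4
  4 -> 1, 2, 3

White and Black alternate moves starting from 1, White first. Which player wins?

White

Track states (vertex, player-to-move).
A0 = {(3,White), (3,Black)}
A1: add {(1,White), (4,White)}.
(1,White) ∈ A1 ⇒ White forces the target.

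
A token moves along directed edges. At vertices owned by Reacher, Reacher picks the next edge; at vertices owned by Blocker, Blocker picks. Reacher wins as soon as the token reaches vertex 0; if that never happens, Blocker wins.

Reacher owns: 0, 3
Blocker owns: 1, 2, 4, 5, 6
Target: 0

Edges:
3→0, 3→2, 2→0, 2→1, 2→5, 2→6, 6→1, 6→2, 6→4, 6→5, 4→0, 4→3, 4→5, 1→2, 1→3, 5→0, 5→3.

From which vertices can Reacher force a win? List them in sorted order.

A0 = {0}
A1: add {3} — 3 (Reacher) has 3→0.
A2: add {5} — 5 (Blocker): all of {0, 3} already in.
A3: add {4} — 4 (Blocker): all of {0, 3, 5} already in.
A4 = A3; e.g. 1 (Blocker) can still go to 2. Fixed point.
Reacher's winning region = {0, 3, 4, 5}.

0, 3, 4, 5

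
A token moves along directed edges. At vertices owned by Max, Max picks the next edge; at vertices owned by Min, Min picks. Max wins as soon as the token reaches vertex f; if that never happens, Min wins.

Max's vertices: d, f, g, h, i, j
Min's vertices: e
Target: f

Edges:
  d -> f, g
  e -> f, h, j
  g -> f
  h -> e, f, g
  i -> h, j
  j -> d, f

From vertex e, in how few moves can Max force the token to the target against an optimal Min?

2

A0 = {f}
A1: add {d, g, h, j} — d (Max) has d→f; g (Max) has g→f; h (Max) has h→f; j (Max) has j→f.
A2: add {e, i} — e (Min): all of {f, h, j} already in; i (Max) has i→h.
A2 = all vertices. Fixed point.
e enters the attractor at level 2, so Max can force the target in 2 moves from there.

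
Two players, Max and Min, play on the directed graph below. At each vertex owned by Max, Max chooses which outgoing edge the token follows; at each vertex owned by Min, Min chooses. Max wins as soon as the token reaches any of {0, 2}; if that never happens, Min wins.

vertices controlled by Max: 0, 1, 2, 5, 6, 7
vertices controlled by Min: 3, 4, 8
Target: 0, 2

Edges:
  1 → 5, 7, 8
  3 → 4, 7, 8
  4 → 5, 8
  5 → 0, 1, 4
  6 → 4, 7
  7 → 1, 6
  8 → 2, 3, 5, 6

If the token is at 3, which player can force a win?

Min

A0 = {0, 2}
A1: add {5} — 5 (Max) has 5→0.
A2: add {1} — 1 (Max) has 1→5.
A3: add {7} — 7 (Max) has 7→1.
A4: add {6} — 6 (Max) has 6→7.
A5 = A4; e.g. 3 (Min) can still go to 4. Fixed point.
3 never enters the attractor, so Min can avoid the target forever.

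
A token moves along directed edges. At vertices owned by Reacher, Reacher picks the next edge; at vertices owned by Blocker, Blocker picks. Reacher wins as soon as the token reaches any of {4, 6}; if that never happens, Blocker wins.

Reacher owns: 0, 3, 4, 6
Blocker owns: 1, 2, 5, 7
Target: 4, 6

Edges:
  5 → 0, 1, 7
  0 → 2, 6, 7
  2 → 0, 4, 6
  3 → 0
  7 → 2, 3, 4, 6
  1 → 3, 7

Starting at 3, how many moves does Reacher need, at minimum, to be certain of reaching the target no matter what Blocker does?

A0 = {4, 6}
A1: add {0} — 0 (Reacher) has 0→6.
A2: add {2, 3} — 2 (Blocker): all of {0, 4, 6} already in; 3 (Reacher) has 3→0.
3 enters the attractor at level 2, so Reacher can force the target in 2 moves from there.

2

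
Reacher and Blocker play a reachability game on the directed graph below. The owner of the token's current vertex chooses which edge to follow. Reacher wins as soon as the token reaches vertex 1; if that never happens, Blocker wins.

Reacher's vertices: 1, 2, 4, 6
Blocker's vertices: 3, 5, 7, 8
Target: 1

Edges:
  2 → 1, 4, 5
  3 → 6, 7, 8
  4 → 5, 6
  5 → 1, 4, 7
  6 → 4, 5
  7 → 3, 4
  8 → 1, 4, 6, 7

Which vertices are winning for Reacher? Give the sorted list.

A0 = {1}
A1: add {2} — 2 (Reacher) has 2→1.
A2 = A1; e.g. 3 (Blocker) can still go to 6. Fixed point.
Reacher's winning region = {1, 2}.

1, 2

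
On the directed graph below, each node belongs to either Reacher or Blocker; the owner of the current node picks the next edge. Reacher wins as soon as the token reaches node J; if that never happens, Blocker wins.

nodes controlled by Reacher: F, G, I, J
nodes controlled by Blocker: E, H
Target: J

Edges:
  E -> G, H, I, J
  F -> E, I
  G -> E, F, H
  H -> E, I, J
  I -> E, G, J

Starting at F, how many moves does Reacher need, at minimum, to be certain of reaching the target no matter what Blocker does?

A0 = {J}
A1: add {I} — I (Reacher) has I→J.
A2: add {F} — F (Reacher) has F→I.
F enters the attractor at level 2, so Reacher can force the target in 2 moves from there.

2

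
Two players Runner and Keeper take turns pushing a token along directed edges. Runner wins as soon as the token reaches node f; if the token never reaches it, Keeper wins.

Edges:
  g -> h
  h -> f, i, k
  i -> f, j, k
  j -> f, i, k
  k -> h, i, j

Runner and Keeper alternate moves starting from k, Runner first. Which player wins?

Keeper

Track states (vertex, player-to-move).
A0 = {(f,Runner), (f,Keeper)}
A1: add {(h,Runner), (i,Runner), (j,Runner)}.
A2: add {(g,Keeper), (k,Keeper)}.
A3 = A2; e.g. (g,Runner) stays out. (k,Runner) never enters ⇒ Keeper avoids the target.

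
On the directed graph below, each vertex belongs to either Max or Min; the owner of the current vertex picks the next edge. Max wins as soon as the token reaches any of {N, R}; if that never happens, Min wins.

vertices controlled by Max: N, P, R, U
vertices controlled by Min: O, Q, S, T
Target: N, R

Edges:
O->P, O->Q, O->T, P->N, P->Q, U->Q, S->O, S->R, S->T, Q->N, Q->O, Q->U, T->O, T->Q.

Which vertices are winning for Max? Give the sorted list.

A0 = {N, R}
A1: add {P} — P (Max) has P→N.
A2 = A1; e.g. O (Min) can still go to Q. Fixed point.
Max's winning region = {N, P, R}.

N, P, R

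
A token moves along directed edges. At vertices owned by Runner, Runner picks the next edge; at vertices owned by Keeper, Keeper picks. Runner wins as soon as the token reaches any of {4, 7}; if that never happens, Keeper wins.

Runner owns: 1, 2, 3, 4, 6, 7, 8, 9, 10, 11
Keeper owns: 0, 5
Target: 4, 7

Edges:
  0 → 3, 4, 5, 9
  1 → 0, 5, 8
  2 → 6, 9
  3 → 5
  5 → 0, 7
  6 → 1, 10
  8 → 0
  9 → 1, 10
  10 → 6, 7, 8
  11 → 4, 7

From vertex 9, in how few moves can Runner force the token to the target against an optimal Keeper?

A0 = {4, 7}
A1: add {10, 11} — 10 (Runner) has 10→7; 11 (Runner) has 11→4.
A2: add {6, 9} — 6 (Runner) has 6→10; 9 (Runner) has 9→10.
9 enters the attractor at level 2, so Runner can force the target in 2 moves from there.

2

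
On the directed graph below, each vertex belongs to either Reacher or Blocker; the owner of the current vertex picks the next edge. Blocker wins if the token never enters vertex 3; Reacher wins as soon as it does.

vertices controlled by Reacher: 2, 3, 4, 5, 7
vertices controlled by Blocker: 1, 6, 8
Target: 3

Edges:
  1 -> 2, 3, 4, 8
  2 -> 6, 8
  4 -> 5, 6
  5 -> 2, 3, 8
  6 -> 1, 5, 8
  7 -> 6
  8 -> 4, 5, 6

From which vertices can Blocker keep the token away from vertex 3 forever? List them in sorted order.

1, 2, 6, 7, 8

A0 = {3}
A1: add {5} — 5 (Reacher) has 5→3.
A2: add {4} — 4 (Reacher) has 4→5.
A3 = A2; e.g. 1 (Blocker) can still go to 2. Fixed point.
Reacher's attractor = {3, 4, 5}; Blocker avoids the target exactly from the complement.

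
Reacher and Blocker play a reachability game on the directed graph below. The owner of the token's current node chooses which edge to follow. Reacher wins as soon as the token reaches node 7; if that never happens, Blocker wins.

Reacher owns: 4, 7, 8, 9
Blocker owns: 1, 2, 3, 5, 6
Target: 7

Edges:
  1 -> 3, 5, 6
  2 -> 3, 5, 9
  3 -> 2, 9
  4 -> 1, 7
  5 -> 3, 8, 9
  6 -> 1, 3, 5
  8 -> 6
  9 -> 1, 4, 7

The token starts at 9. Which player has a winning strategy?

Reacher

A0 = {7}
A1: add {4, 9} — 4 (Reacher) has 4→7; 9 (Reacher) has 9→7.
A2 = A1; e.g. 1 (Blocker) can still go to 3. Fixed point.
9 ∈ A1, so Reacher can force the target.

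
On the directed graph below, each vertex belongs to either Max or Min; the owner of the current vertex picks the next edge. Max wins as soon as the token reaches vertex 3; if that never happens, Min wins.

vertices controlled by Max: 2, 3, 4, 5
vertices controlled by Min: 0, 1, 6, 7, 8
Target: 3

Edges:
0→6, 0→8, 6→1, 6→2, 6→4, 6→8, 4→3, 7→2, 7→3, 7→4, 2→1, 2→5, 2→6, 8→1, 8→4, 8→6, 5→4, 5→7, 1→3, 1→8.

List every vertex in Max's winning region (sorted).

2, 3, 4, 5, 7

A0 = {3}
A1: add {4} — 4 (Max) has 4→3.
A2: add {5} — 5 (Max) has 5→4.
A3: add {2} — 2 (Max) has 2→5.
A4: add {7} — 7 (Min): all of {2, 3, 4} already in.
A5 = A4; e.g. 0 (Min) can still go to 6. Fixed point.
Max's winning region = {2, 3, 4, 5, 7}.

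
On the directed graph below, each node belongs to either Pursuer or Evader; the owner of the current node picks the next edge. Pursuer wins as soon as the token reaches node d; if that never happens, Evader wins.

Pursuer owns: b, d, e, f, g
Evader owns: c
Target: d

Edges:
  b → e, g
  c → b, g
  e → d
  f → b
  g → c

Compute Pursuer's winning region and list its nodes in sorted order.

b, d, e, f

A0 = {d}
A1: add {e} — e (Pursuer) has e→d.
A2: add {b} — b (Pursuer) has b→e.
A3: add {f} — f (Pursuer) has f→b.
A4 = A3; e.g. c (Evader) can still go to g. Fixed point.
Pursuer's winning region = {b, d, e, f}.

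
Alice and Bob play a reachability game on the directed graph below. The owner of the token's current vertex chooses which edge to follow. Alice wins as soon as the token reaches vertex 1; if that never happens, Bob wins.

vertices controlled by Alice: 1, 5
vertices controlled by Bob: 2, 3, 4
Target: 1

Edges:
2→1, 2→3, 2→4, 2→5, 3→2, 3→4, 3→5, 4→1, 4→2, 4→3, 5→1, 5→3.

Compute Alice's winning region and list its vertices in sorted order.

1, 5

A0 = {1}
A1: add {5} — 5 (Alice) has 5→1.
A2 = A1; e.g. 2 (Bob) can still go to 3. Fixed point.
Alice's winning region = {1, 5}.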